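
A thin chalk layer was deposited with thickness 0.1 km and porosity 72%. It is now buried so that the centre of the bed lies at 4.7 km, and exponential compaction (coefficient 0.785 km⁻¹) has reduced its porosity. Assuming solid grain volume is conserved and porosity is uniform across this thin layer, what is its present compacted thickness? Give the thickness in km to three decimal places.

0.029 km

Porosity at 4.7 km: phi = 0.72·exp(−0.785×4.7) = 0.0180
Solid-volume conservation: h(1−phi) = h₀(1−phi₀) ⇒ h = h₀·(1−phi₀)/(1−phi)
h = 0.1 × (1 − 0.72)/(1 − 0.0180) = 0.1 × 0.2851 = 0.0285 km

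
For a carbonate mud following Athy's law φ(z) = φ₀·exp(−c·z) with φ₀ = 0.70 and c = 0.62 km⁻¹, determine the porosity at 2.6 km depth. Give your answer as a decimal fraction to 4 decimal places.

0.1396

φ = φ₀·exp(−c·z) = 0.7 × exp(−0.62 × 2.6) = 0.7 × exp(−1.612)
  = 0.7 × 0.1995 = 0.1396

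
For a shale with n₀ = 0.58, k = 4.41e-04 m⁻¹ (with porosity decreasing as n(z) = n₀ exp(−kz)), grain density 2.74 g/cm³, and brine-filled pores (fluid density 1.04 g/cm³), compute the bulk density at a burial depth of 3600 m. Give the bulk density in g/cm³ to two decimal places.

Working in km (1 km = 1000 m; k in km⁻¹ = k in m⁻¹ × 1000):
Porosity at depth: n = 0.58·exp(−0.441×3.6) = 0.58×0.2044 = 0.1186
Bulk density: ρ_b = (1−n)ρ_g + n·ρ_f = 0.8814×2.74 + 0.1186×1.04
       = 2.415 + 0.123 = 2.538 g/cm³

2.54 g/cm³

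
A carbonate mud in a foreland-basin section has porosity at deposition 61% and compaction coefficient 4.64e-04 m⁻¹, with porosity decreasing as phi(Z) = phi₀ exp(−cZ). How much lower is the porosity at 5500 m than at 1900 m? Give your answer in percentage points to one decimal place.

20.5 percentage points

Working in km (1 km = 1000 m; c in km⁻¹ = c in m⁻¹ × 1000):
phi(1.9) = 0.61·e^(−0.464×1.9) = 0.2526
phi(5.5) = 0.61·e^(−0.464×5.5) = 0.0475
Δphi = 0.2526 − 0.0475 = 0.2051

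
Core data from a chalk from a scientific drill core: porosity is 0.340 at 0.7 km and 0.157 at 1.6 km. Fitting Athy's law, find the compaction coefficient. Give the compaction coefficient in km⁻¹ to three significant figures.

Athy: φ(d) = φ₀ e^(−βd) ⇒ φ₁/φ₂ = e^{β(d₂−d₁)} ⇒ β = ln(φ₁/φ₂)/(d₂−d₁)
β = ln(0.34/0.157) / (1.6 − 0.7) = ln(2.166) / 0.9 = 0.7727 / 0.9 = 0.8586 km⁻¹

0.859 km⁻¹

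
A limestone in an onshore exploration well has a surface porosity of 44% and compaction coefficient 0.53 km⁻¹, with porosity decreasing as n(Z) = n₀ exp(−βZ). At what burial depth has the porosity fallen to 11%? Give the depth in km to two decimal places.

2.62 km

Invert Athy's law: Z = ln(n₀/n) / β
Z = ln(0.44/0.11) / 0.53 = ln(4) / 0.53 = 1.3863 / 0.53 = 2.616 km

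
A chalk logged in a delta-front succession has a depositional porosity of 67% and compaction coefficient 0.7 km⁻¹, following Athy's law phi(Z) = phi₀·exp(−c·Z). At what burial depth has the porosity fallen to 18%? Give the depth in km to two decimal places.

1.88 km

Invert Athy's law: Z = ln(phi₀/phi) / c
Z = ln(0.67/0.18) / 0.7 = ln(3.722) / 0.7 = 1.3143 / 0.7 = 1.878 km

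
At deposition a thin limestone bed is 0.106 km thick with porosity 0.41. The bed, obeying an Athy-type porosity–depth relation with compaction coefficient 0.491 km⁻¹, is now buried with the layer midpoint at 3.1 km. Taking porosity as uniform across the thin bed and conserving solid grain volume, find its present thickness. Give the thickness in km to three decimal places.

Porosity at 3.1 km: n = 0.41·exp(−0.491×3.1) = 0.0895
Solid-volume conservation: h(1−n) = h₀(1−n₀) ⇒ h = h₀·(1−n₀)/(1−n)
h = 0.106 × (1 − 0.41)/(1 − 0.0895) = 0.106 × 0.6480 = 0.0687 km

0.069 km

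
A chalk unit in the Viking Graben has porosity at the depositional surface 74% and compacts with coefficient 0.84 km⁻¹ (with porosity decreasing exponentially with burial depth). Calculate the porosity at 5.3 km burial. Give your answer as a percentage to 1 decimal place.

0.9%

phi = phi₀·exp(−k·z) = 0.74 × exp(−0.84 × 5.3) = 0.74 × exp(−4.452)
  = 0.74 × 0.0117 = 0.0086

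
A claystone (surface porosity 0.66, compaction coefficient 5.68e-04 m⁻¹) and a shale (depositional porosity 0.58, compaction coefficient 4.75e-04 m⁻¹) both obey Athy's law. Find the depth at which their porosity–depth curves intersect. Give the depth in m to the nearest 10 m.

Working in km (1 km = 1000 m; c in km⁻¹ = c in m⁻¹ × 1000):
Set n₀ₐ e^(−cₐd) = n₀ᵦ e^(−cᵦd) ⇒ ln(n₀ₐ/n₀ᵦ) = (cₐ − cᵦ)·d
d = ln(0.66/0.58) / (0.568 − 0.475) = 0.1292 / 0.093 = 1.389 km

1390 m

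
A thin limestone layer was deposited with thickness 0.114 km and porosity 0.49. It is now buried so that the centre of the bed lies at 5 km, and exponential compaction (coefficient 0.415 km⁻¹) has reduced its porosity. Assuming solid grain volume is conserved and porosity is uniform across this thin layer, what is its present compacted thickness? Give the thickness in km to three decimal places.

Porosity at 5 km: phi = 0.49·exp(−0.415×5) = 0.0615
Solid-volume conservation: h(1−phi) = h₀(1−phi₀) ⇒ h = h₀·(1−phi₀)/(1−phi)
h = 0.114 × (1 − 0.49)/(1 − 0.0615) = 0.114 × 0.5434 = 0.0620 km

0.062 km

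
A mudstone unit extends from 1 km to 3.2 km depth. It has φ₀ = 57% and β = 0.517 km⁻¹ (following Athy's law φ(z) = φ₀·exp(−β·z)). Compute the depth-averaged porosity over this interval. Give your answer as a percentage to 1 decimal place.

⟨φ⟩ = (1/(z₂−z₁)) ∫ φ₀ e^(−βz) dz = φ₀·(e^(−β·z₁) − e^(−β·z₂)) / (β·(z₂−z₁))
e^(−0.517×1) = 0.5963; e^(−0.517×3.2) = 0.1912
⟨φ⟩ = 0.57 × (0.5963 − 0.1912) / (0.517 × 2.2) = 0.57 × 0.3562 = 0.2030

20.3%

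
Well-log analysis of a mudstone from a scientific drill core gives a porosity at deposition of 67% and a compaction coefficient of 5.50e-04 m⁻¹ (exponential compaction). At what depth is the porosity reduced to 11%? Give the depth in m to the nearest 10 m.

Working in km (1 km = 1000 m; β in km⁻¹ = β in m⁻¹ × 1000):
Invert Athy's law: z = ln(φ₀/φ) / β
z = ln(0.67/0.11) / 0.55 = ln(6.091) / 0.55 = 1.8068 / 0.55 = 3.285 km

3290 m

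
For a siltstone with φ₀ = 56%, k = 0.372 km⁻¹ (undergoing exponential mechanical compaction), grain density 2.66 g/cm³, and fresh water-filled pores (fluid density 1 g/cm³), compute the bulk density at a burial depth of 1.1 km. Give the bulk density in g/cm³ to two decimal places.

2.04 g/cm³

Porosity at depth: φ = 0.56·exp(−0.372×1.1) = 0.56×0.6642 = 0.3719
Bulk density: ρ_b = (1−φ)ρ_g + φ·ρ_f = 0.6281×2.66 + 0.3719×1
       = 1.671 + 0.372 = 2.043 g/cm³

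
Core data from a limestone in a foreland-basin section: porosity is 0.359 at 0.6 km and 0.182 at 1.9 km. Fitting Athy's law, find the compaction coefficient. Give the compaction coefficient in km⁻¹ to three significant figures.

0.523 km⁻¹

Athy: φ(d) = φ₀ e^(−cd) ⇒ φ₁/φ₂ = e^{c(d₂−d₁)} ⇒ c = ln(φ₁/φ₂)/(d₂−d₁)
c = ln(0.359/0.182) / (1.9 − 0.6) = ln(1.973) / 1.3 = 0.6793 / 1.3 = 0.5226 km⁻¹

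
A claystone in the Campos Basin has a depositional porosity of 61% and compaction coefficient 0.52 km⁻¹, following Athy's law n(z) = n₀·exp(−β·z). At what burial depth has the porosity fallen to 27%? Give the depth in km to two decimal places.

Invert Athy's law: z = ln(n₀/n) / β
z = ln(0.61/0.27) / 0.52 = ln(2.259) / 0.52 = 0.8150 / 0.52 = 1.567 km

1.57 km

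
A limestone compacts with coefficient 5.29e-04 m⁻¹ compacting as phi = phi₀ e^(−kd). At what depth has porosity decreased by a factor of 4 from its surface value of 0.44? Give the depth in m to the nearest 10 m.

Working in km (1 km = 1000 m; k in km⁻¹ = k in m⁻¹ × 1000):
phi/phi₀ = 1/4 ⇒ exp(−k·d) = 1/4 ⇒ d = ln(4) / k
d = 1.3863 / 0.529 = 2.621 km

2620 m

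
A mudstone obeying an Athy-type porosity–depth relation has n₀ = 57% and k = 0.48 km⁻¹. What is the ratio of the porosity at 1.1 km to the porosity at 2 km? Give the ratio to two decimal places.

n(z₁)/n(z₂) = e^(−k·z₁)/e^(−k·z₂) = e^{k(z₂−z₁)}
= exp(0.48 × 0.9) = exp(0.432) = 1.5403

1.54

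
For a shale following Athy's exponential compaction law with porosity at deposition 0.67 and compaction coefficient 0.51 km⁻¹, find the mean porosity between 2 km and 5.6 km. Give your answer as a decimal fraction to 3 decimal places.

0.111

⟨n⟩ = (1/(z₂−z₁)) ∫ n₀ e^(−kz) dz = n₀·(e^(−k·z₁) − e^(−k·z₂)) / (k·(z₂−z₁))
e^(−0.51×2) = 0.3606; e^(−0.51×5.6) = 0.0575
⟨n⟩ = 0.67 × (0.3606 − 0.0575) / (0.51 × 3.6) = 0.67 × 0.1651 = 0.1106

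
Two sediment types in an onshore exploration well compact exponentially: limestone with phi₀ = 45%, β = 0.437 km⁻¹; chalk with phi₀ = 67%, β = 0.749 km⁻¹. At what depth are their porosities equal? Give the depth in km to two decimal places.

Set phi₀ₐ e^(−βₐd) = phi₀ᵦ e^(−βᵦd) ⇒ ln(phi₀ₐ/phi₀ᵦ) = (βₐ − βᵦ)·d
d = ln(0.45/0.67) / (0.437 − 0.749) = -0.3980 / -0.312 = 1.276 km

1.28 km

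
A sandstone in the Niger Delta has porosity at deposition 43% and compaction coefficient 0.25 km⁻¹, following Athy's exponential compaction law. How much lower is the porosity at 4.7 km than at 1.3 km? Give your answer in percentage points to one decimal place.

17.8 percentage points

n(1.3) = 0.43·e^(−0.25×1.3) = 0.3107
n(4.7) = 0.43·e^(−0.25×4.7) = 0.1328
Δn = 0.3107 − 0.1328 = 0.1779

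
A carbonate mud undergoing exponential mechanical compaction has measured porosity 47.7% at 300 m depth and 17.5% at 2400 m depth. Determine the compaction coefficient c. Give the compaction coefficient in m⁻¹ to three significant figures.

0.000477 m⁻¹

Working in km (1 km = 1000 m; c in km⁻¹ = c in m⁻¹ × 1000):
Athy: n(d) = n₀ e^(−cd) ⇒ n₁/n₂ = e^{c(d₂−d₁)} ⇒ c = ln(n₁/n₂)/(d₂−d₁)
c = ln(0.477/0.175) / (2.4 − 0.3) = ln(2.726) / 2.1 = 1.0027 / 2.1 = 0.4775 km⁻¹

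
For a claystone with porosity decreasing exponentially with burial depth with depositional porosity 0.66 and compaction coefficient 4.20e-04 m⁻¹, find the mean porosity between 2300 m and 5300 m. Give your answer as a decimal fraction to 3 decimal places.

Working in km (1 km = 1000 m; β in km⁻¹ = β in m⁻¹ × 1000):
⟨n⟩ = (1/(Z₂−Z₁)) ∫ n₀ e^(−βZ) dZ = n₀·(e^(−β·Z₁) − e^(−β·Z₂)) / (β·(Z₂−Z₁))
e^(−0.42×2.3) = 0.3806; e^(−0.42×5.3) = 0.1080
⟨n⟩ = 0.66 × (0.3806 − 0.1080) / (0.42 × 3) = 0.66 × 0.2164 = 0.1428

0.143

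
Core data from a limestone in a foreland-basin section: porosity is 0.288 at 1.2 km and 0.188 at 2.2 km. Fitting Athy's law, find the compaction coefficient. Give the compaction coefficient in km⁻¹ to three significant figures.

Athy: φ(d) = φ₀ e^(−cd) ⇒ φ₁/φ₂ = e^{c(d₂−d₁)} ⇒ c = ln(φ₁/φ₂)/(d₂−d₁)
c = ln(0.288/0.188) / (2.2 − 1.2) = ln(1.532) / 1 = 0.4265 / 1 = 0.4265 km⁻¹

0.427 km⁻¹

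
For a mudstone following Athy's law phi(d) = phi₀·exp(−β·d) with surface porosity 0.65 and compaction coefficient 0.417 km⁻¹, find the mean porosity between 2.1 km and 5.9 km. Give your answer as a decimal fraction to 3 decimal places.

⟨phi⟩ = (1/(d₂−d₁)) ∫ phi₀ e^(−βd) dd = phi₀·(e^(−β·d₁) − e^(−β·d₂)) / (β·(d₂−d₁))
e^(−0.417×2.1) = 0.4166; e^(−0.417×5.9) = 0.0854
⟨phi⟩ = 0.65 × (0.4166 − 0.0854) / (0.417 × 3.8) = 0.65 × 0.2090 = 0.1358

0.136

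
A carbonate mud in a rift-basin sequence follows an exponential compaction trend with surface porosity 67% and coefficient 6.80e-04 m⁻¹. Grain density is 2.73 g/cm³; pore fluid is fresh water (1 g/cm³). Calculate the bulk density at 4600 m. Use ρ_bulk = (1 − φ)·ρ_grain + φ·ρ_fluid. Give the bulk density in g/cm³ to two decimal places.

Working in km (1 km = 1000 m; k in km⁻¹ = k in m⁻¹ × 1000):
Porosity at depth: φ = 0.67·exp(−0.68×4.6) = 0.67×0.0438 = 0.0293
Bulk density: ρ_b = (1−φ)ρ_g + φ·ρ_f = 0.9707×2.73 + 0.0293×1
       = 2.650 + 0.029 = 2.679 g/cm³

2.68 g/cm³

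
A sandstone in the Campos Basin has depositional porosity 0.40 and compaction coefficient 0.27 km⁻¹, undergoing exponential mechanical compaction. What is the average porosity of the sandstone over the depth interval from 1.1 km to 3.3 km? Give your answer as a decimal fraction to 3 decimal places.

⟨n⟩ = (1/(Z₂−Z₁)) ∫ n₀ e^(−βZ) dZ = n₀·(e^(−β·Z₁) − e^(−β·Z₂)) / (β·(Z₂−Z₁))
e^(−0.27×1.1) = 0.7430; e^(−0.27×3.3) = 0.4102
⟨n⟩ = 0.4 × (0.7430 − 0.4102) / (0.27 × 2.2) = 0.4 × 0.5603 = 0.2241

0.224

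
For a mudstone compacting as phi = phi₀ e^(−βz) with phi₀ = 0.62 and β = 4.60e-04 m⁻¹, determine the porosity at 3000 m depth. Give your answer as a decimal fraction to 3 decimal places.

Working in km (1 km = 1000 m; β in km⁻¹ = β in m⁻¹ × 1000):
phi = phi₀·exp(−β·z) = 0.62 × exp(−0.46 × 3) = 0.62 × exp(−1.38)
  = 0.62 × 0.2516 = 0.1560

0.156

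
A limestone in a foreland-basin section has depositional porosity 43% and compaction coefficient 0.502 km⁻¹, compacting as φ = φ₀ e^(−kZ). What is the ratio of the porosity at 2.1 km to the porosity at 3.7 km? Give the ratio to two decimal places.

2.23

φ(Z₁)/φ(Z₂) = e^(−k·Z₁)/e^(−k·Z₂) = e^{k(Z₂−Z₁)}
= exp(0.502 × 1.6) = exp(0.8032) = 2.2327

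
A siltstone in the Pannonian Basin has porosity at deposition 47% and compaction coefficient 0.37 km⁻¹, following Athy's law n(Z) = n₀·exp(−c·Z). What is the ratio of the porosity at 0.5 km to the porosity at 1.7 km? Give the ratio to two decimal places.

1.56

n(Z₁)/n(Z₂) = e^(−c·Z₁)/e^(−c·Z₂) = e^{c(Z₂−Z₁)}
= exp(0.37 × 1.2) = exp(0.444) = 1.5589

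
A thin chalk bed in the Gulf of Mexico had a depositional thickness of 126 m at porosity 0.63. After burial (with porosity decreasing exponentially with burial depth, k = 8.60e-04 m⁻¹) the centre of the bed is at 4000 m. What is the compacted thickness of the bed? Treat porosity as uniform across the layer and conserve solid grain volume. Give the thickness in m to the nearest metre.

Working in km (1 km = 1000 m; k in km⁻¹ = k in m⁻¹ × 1000):
Porosity at 4 km: n = 0.63·exp(−0.86×4) = 0.0202
Solid-volume conservation: h(1−n) = h₀(1−n₀) ⇒ h = h₀·(1−n₀)/(1−n)
h = 0.126 × (1 − 0.63)/(1 − 0.0202) = 0.126 × 0.3776 = 0.0476 km

48 m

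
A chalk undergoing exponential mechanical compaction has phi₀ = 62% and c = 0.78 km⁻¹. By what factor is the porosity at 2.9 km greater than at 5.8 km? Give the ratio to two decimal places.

phi(z₁)/phi(z₂) = e^(−c·z₁)/e^(−c·z₂) = e^{c(z₂−z₁)}
= exp(0.78 × 2.9) = exp(2.262) = 9.6023

9.60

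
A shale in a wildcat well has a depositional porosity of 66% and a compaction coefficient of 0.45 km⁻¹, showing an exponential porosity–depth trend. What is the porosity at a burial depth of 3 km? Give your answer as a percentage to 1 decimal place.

n = n₀·exp(−β·z) = 0.66 × exp(−0.45 × 3) = 0.66 × exp(−1.35)
  = 0.66 × 0.2592 = 0.1711

17.1%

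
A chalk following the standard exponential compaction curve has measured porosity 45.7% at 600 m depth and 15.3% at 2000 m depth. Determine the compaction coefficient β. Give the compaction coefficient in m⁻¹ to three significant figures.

Working in km (1 km = 1000 m; β in km⁻¹ = β in m⁻¹ × 1000):
Athy: n(d) = n₀ e^(−βd) ⇒ n₁/n₂ = e^{β(d₂−d₁)} ⇒ β = ln(n₁/n₂)/(d₂−d₁)
β = ln(0.457/0.153) / (2 − 0.6) = ln(2.987) / 1.4 = 1.0942 / 1.4 = 0.7816 km⁻¹

0.000782 m⁻¹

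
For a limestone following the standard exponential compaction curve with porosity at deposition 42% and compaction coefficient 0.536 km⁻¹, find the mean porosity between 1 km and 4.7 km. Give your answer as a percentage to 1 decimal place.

⟨φ⟩ = (1/(d₂−d₁)) ∫ φ₀ e^(−βd) dd = φ₀·(e^(−β·d₁) − e^(−β·d₂)) / (β·(d₂−d₁))
e^(−0.536×1) = 0.5851; e^(−0.536×4.7) = 0.0805
⟨φ⟩ = 0.42 × (0.5851 − 0.0805) / (0.536 × 3.7) = 0.42 × 0.2544 = 0.1069

10.7%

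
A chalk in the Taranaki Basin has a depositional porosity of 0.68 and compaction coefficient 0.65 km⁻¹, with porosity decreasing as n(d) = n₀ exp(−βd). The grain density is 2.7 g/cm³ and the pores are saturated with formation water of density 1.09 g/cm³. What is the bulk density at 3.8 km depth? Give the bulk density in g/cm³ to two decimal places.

Porosity at depth: n = 0.68·exp(−0.65×3.8) = 0.68×0.0846 = 0.0575
Bulk density: ρ_b = (1−n)ρ_g + n·ρ_f = 0.9425×2.7 + 0.0575×1.09
       = 2.545 + 0.063 = 2.607 g/cm³

2.61 g/cm³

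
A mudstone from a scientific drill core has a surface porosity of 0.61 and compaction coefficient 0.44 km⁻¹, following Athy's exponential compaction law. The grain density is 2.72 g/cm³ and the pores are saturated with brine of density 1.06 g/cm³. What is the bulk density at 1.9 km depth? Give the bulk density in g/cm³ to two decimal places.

Porosity at depth: phi = 0.61·exp(−0.44×1.9) = 0.61×0.4334 = 0.2644
Bulk density: ρ_b = (1−phi)ρ_g + phi·ρ_f = 0.7356×2.72 + 0.2644×1.06
       = 2.001 + 0.280 = 2.281 g/cm³

2.28 g/cm³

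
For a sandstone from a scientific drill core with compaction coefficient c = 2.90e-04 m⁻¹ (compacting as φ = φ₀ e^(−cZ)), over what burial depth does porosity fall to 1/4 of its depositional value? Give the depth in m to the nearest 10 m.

4780 m

Working in km (1 km = 1000 m; c in km⁻¹ = c in m⁻¹ × 1000):
φ/φ₀ = 1/4 ⇒ exp(−c·Z) = 1/4 ⇒ Z = ln(4) / c
Z = 1.3863 / 0.29 = 4.780 km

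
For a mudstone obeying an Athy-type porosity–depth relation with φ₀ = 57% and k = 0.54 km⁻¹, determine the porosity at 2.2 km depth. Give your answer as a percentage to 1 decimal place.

φ = φ₀·exp(−k·d) = 0.57 × exp(−0.54 × 2.2) = 0.57 × exp(−1.188)
  = 0.57 × 0.3048 = 0.1738

17.4%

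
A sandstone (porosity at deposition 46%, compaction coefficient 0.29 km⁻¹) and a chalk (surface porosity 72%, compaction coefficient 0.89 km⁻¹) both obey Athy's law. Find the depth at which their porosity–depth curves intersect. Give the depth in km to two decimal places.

Set phi₀ₐ e^(−cₐz) = phi₀ᵦ e^(−cᵦz) ⇒ ln(phi₀ₐ/phi₀ᵦ) = (cₐ − cᵦ)·z
z = ln(0.46/0.72) / (0.29 − 0.89) = -0.4480 / -0.6 = 0.747 km

0.75 km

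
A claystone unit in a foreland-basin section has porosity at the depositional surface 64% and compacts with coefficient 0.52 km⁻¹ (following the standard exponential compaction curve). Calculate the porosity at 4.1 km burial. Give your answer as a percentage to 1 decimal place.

phi = phi₀·exp(−β·z) = 0.64 × exp(−0.52 × 4.1) = 0.64 × exp(−2.132)
  = 0.64 × 0.1186 = 0.0759

7.6%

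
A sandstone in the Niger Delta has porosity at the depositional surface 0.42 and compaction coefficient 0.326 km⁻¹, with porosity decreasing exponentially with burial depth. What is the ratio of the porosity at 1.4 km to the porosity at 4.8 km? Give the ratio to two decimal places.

3.03

phi(Z₁)/phi(Z₂) = e^(−c·Z₁)/e^(−c·Z₂) = e^{c(Z₂−Z₁)}
= exp(0.326 × 3.4) = exp(1.108) = 3.0295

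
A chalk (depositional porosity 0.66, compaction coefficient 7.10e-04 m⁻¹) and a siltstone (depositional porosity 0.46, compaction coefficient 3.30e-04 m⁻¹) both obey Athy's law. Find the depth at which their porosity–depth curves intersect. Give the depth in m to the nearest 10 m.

Working in km (1 km = 1000 m; k in km⁻¹ = k in m⁻¹ × 1000):
Set phi₀ₐ e^(−kₐz) = phi₀ᵦ e^(−kᵦz) ⇒ ln(phi₀ₐ/phi₀ᵦ) = (kₐ − kᵦ)·z
z = ln(0.66/0.46) / (0.71 − 0.33) = 0.3610 / 0.38 = 0.950 km

950 m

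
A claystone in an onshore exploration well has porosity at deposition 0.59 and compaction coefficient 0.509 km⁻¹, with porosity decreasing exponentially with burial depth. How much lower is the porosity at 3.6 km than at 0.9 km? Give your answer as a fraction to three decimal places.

phi(0.9) = 0.59·e^(−0.509×0.9) = 0.3732
phi(3.6) = 0.59·e^(−0.509×3.6) = 0.0944
Δphi = 0.3732 − 0.0944 = 0.2787

0.279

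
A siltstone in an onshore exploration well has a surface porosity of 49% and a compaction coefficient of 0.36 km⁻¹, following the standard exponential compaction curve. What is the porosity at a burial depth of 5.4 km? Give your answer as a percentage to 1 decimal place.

n = n₀·exp(−k·Z) = 0.49 × exp(−0.36 × 5.4) = 0.49 × exp(−1.944)
  = 0.49 × 0.1431 = 0.0701

7.0%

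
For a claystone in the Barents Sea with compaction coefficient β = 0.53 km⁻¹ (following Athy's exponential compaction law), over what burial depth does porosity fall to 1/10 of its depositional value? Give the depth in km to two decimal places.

φ/φ₀ = 1/10 ⇒ exp(−β·d) = 1/10 ⇒ d = ln(10) / β
d = 2.3026 / 0.53 = 4.345 km

4.34 km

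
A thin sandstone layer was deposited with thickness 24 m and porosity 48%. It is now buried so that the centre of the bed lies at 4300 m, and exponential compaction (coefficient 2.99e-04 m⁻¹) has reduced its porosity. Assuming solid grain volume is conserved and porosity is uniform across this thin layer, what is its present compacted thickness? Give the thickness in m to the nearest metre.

14 m

Working in km (1 km = 1000 m; β in km⁻¹ = β in m⁻¹ × 1000):
Porosity at 4.3 km: n = 0.48·exp(−0.299×4.3) = 0.1327
Solid-volume conservation: h(1−n) = h₀(1−n₀) ⇒ h = h₀·(1−n₀)/(1−n)
h = 0.024 × (1 − 0.48)/(1 − 0.1327) = 0.024 × 0.5996 = 0.0144 km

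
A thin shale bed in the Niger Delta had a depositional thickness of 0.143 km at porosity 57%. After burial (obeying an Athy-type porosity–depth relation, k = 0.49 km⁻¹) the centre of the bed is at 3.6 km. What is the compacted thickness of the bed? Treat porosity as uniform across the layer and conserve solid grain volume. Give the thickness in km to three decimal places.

Porosity at 3.6 km: n = 0.57·exp(−0.49×3.6) = 0.0977
Solid-volume conservation: h(1−n) = h₀(1−n₀) ⇒ h = h₀·(1−n₀)/(1−n)
h = 0.143 × (1 − 0.57)/(1 − 0.0977) = 0.143 × 0.4765 = 0.0681 km

0.068 km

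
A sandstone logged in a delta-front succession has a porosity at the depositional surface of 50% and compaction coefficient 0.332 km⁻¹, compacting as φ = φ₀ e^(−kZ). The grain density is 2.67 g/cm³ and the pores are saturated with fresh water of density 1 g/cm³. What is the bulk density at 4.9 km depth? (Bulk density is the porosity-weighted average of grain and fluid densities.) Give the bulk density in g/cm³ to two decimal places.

Porosity at depth: φ = 0.5·exp(−0.332×4.9) = 0.5×0.1966 = 0.0983
Bulk density: ρ_b = (1−φ)ρ_g + φ·ρ_f = 0.9017×2.67 + 0.0983×1
       = 2.408 + 0.098 = 2.506 g/cm³

2.51 g/cm³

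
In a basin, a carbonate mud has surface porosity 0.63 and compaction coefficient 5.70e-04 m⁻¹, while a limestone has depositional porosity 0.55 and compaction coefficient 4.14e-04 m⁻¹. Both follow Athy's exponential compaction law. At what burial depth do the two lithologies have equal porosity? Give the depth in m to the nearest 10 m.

Working in km (1 km = 1000 m; β in km⁻¹ = β in m⁻¹ × 1000):
Set n₀ₐ e^(−βₐZ) = n₀ᵦ e^(−βᵦZ) ⇒ ln(n₀ₐ/n₀ᵦ) = (βₐ − βᵦ)·Z
Z = ln(0.63/0.55) / (0.57 − 0.414) = 0.1358 / 0.156 = 0.871 km

870 m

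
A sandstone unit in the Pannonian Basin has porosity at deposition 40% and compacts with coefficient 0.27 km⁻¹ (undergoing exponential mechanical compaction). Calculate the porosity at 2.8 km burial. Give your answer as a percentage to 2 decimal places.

φ = φ₀·exp(−k·z) = 0.4 × exp(−0.27 × 2.8) = 0.4 × exp(−0.756)
  = 0.4 × 0.4695 = 0.1878

18.78%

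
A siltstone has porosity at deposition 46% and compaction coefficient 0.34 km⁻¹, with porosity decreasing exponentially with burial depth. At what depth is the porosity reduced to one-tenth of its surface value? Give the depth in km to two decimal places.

n/n₀ = 1/10 ⇒ exp(−c·z) = 1/10 ⇒ z = ln(10) / c
z = 2.3026 / 0.34 = 6.772 km

6.77 km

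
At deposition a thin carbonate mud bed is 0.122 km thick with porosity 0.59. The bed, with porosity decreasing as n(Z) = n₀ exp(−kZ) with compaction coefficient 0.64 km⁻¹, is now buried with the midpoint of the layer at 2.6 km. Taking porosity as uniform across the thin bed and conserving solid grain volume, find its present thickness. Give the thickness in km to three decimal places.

0.056 km

Porosity at 2.6 km: n = 0.59·exp(−0.64×2.6) = 0.1117
Solid-volume conservation: h(1−n) = h₀(1−n₀) ⇒ h = h₀·(1−n₀)/(1−n)
h = 0.122 × (1 − 0.59)/(1 − 0.1117) = 0.122 × 0.4616 = 0.0563 km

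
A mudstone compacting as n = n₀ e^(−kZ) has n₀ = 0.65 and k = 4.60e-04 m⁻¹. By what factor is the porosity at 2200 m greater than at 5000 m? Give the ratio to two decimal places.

3.63

Working in km (1 km = 1000 m; k in km⁻¹ = k in m⁻¹ × 1000):
n(Z₁)/n(Z₂) = e^(−k·Z₁)/e^(−k·Z₂) = e^{k(Z₂−Z₁)}
= exp(0.46 × 2.8) = exp(1.288) = 3.6255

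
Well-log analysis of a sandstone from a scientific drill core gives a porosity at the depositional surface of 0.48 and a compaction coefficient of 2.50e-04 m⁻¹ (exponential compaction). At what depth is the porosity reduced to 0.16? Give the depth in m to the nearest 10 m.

Working in km (1 km = 1000 m; c in km⁻¹ = c in m⁻¹ × 1000):
Invert Athy's law: Z = ln(φ₀/φ) / c
Z = ln(0.48/0.16) / 0.25 = ln(3) / 0.25 = 1.0986 / 0.25 = 4.394 km

4390 m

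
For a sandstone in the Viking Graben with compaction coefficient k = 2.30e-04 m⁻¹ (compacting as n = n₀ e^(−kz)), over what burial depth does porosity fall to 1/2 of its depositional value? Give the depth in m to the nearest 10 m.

3010 m

Working in km (1 km = 1000 m; k in km⁻¹ = k in m⁻¹ × 1000):
n/n₀ = 1/2 ⇒ exp(−k·z) = 1/2 ⇒ z = ln(2) / k
z = 0.6931 / 0.23 = 3.014 km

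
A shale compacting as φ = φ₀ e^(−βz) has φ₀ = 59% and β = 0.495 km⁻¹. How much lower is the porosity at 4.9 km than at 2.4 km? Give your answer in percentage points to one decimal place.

φ(2.4) = 0.59·e^(−0.495×2.4) = 0.1798
φ(4.9) = 0.59·e^(−0.495×4.9) = 0.0522
Δφ = 0.1798 − 0.0522 = 0.1277

12.8 percentage points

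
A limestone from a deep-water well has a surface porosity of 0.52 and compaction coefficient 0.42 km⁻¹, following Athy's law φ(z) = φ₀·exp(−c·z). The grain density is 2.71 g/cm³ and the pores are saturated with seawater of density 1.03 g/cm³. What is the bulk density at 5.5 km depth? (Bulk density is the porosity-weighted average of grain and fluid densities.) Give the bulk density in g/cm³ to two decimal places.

2.62 g/cm³

Porosity at depth: φ = 0.52·exp(−0.42×5.5) = 0.52×0.0993 = 0.0516
Bulk density: ρ_b = (1−φ)ρ_g + φ·ρ_f = 0.9484×2.71 + 0.0516×1.03
       = 2.570 + 0.053 = 2.623 g/cm³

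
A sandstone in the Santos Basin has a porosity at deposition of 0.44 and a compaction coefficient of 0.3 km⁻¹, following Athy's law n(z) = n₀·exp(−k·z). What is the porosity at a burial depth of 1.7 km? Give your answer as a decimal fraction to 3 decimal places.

0.264

n = n₀·exp(−k·z) = 0.44 × exp(−0.3 × 1.7) = 0.44 × exp(−0.51)
  = 0.44 × 0.6005 = 0.2642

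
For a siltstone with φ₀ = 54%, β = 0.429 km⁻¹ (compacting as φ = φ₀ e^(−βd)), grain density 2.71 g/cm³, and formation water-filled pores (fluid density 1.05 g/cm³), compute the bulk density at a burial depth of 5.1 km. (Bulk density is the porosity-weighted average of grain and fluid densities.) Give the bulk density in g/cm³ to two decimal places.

Porosity at depth: φ = 0.54·exp(−0.429×5.1) = 0.54×0.1122 = 0.0606
Bulk density: ρ_b = (1−φ)ρ_g + φ·ρ_f = 0.9394×2.71 + 0.0606×1.05
       = 2.546 + 0.064 = 2.609 g/cm³

2.61 g/cm³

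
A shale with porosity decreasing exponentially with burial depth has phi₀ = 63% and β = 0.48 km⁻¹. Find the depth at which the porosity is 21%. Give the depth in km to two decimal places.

2.29 km

Invert Athy's law: d = ln(phi₀/phi) / β
d = ln(0.63/0.21) / 0.48 = ln(3) / 0.48 = 1.0986 / 0.48 = 2.289 km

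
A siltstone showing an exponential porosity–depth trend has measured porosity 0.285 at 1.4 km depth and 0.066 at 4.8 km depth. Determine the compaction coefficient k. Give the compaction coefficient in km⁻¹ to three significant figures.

0.430 km⁻¹

Athy: n(d) = n₀ e^(−kd) ⇒ n₁/n₂ = e^{k(d₂−d₁)} ⇒ k = ln(n₁/n₂)/(d₂−d₁)
k = ln(0.285/0.066) / (4.8 − 1.4) = ln(4.318) / 3.4 = 1.4628 / 3.4 = 0.4302 km⁻¹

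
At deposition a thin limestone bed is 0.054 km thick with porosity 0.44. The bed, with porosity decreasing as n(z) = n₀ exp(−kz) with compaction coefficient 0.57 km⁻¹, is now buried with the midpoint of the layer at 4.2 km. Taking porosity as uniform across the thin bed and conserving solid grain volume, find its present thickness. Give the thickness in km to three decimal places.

0.032 km

Porosity at 4.2 km: n = 0.44·exp(−0.57×4.2) = 0.0402
Solid-volume conservation: h(1−n) = h₀(1−n₀) ⇒ h = h₀·(1−n₀)/(1−n)
h = 0.054 × (1 − 0.44)/(1 − 0.0402) = 0.054 × 0.5834 = 0.0315 km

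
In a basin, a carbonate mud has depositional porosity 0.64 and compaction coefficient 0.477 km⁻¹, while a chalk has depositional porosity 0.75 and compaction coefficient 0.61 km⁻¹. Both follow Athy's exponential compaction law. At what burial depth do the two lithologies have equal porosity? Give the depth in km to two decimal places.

Set phi₀ₐ e^(−βₐZ) = phi₀ᵦ e^(−βᵦZ) ⇒ ln(phi₀ₐ/phi₀ᵦ) = (βₐ − βᵦ)·Z
Z = ln(0.64/0.75) / (0.477 − 0.61) = -0.1586 / -0.133 = 1.193 km

1.19 km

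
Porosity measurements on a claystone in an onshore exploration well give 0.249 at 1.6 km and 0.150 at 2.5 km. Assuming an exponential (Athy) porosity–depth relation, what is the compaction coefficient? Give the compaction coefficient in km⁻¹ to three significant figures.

Athy: phi(d) = phi₀ e^(−cd) ⇒ phi₁/phi₂ = e^{c(d₂−d₁)} ⇒ c = ln(phi₁/phi₂)/(d₂−d₁)
c = ln(0.249/0.15) / (2.5 − 1.6) = ln(1.66) / 0.9 = 0.5068 / 0.9 = 0.5631 km⁻¹

0.563 km⁻¹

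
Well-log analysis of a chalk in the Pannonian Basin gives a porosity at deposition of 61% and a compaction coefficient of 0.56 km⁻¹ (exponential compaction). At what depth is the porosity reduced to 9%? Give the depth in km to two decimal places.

Invert Athy's law: d = ln(phi₀/phi) / k
d = ln(0.61/0.09) / 0.56 = ln(6.778) / 0.56 = 1.9136 / 0.56 = 3.417 km

3.42 km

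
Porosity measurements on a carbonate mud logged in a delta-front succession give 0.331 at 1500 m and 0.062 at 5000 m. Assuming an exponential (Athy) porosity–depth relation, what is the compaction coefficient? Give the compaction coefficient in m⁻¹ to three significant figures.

0.000479 m⁻¹

Working in km (1 km = 1000 m; c in km⁻¹ = c in m⁻¹ × 1000):
Athy: phi(z) = phi₀ e^(−cz) ⇒ phi₁/phi₂ = e^{c(z₂−z₁)} ⇒ c = ln(phi₁/phi₂)/(z₂−z₁)
c = ln(0.331/0.062) / (5 − 1.5) = ln(5.339) / 3.5 = 1.6750 / 3.5 = 0.4786 km⁻¹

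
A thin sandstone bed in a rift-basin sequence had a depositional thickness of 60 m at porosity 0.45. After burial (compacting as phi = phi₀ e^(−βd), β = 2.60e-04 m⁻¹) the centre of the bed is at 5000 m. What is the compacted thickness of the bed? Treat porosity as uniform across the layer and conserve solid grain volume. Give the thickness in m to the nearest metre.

38 m

Working in km (1 km = 1000 m; β in km⁻¹ = β in m⁻¹ × 1000):
Porosity at 5 km: phi = 0.45·exp(−0.26×5) = 0.1226
Solid-volume conservation: h(1−phi) = h₀(1−phi₀) ⇒ h = h₀·(1−phi₀)/(1−phi)
h = 0.06 × (1 − 0.45)/(1 − 0.1226) = 0.06 × 0.6269 = 0.0376 km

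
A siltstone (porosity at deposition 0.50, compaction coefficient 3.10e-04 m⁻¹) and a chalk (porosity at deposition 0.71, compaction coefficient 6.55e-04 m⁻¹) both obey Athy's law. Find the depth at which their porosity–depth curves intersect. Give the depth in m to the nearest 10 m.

Working in km (1 km = 1000 m; β in km⁻¹ = β in m⁻¹ × 1000):
Set phi₀ₐ e^(−βₐz) = phi₀ᵦ e^(−βᵦz) ⇒ ln(phi₀ₐ/phi₀ᵦ) = (βₐ − βᵦ)·z
z = ln(0.5/0.71) / (0.31 − 0.655) = -0.3507 / -0.345 = 1.016 km

1020 m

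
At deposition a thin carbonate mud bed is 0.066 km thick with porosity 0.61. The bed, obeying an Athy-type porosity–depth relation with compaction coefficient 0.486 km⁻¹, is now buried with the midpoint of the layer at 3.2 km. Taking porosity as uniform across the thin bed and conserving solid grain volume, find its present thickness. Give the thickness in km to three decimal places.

0.030 km

Porosity at 3.2 km: φ = 0.61·exp(−0.486×3.2) = 0.1288
Solid-volume conservation: h(1−φ) = h₀(1−φ₀) ⇒ h = h₀·(1−φ₀)/(1−φ)
h = 0.066 × (1 − 0.61)/(1 − 0.1288) = 0.066 × 0.4477 = 0.0295 km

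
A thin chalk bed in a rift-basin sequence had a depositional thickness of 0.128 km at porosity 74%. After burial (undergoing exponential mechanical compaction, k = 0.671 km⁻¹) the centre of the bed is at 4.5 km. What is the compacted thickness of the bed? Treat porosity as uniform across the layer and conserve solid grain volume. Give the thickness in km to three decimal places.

0.035 km

Porosity at 4.5 km: n = 0.74·exp(−0.671×4.5) = 0.0361
Solid-volume conservation: h(1−n) = h₀(1−n₀) ⇒ h = h₀·(1−n₀)/(1−n)
h = 0.128 × (1 − 0.74)/(1 − 0.0361) = 0.128 × 0.2697 = 0.0345 km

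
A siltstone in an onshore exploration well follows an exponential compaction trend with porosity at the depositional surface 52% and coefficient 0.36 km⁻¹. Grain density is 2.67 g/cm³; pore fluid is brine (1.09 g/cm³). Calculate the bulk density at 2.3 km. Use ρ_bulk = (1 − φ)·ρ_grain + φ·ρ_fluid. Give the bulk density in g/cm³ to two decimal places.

Porosity at depth: phi = 0.52·exp(−0.36×2.3) = 0.52×0.4369 = 0.2272
Bulk density: ρ_b = (1−phi)ρ_g + phi·ρ_f = 0.7728×2.67 + 0.2272×1.09
       = 2.063 + 0.248 = 2.311 g/cm³

2.31 g/cm³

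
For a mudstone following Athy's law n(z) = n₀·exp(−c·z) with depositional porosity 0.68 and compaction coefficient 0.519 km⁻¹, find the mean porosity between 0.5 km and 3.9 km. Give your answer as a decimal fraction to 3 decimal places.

⟨n⟩ = (1/(z₂−z₁)) ∫ n₀ e^(−cz) dz = n₀·(e^(−c·z₁) − e^(−c·z₂)) / (c·(z₂−z₁))
e^(−0.519×0.5) = 0.7714; e^(−0.519×3.9) = 0.1321
⟨n⟩ = 0.68 × (0.7714 − 0.1321) / (0.519 × 3.4) = 0.68 × 0.3623 = 0.2464

0.246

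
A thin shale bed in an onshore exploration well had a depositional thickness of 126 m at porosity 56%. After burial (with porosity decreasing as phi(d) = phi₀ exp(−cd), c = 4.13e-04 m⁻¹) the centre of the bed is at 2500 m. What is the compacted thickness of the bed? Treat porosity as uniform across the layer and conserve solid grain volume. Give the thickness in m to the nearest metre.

69 m

Working in km (1 km = 1000 m; c in km⁻¹ = c in m⁻¹ × 1000):
Porosity at 2.5 km: phi = 0.56·exp(−0.413×2.5) = 0.1994
Solid-volume conservation: h(1−phi) = h₀(1−phi₀) ⇒ h = h₀·(1−phi₀)/(1−phi)
h = 0.126 × (1 − 0.56)/(1 − 0.1994) = 0.126 × 0.5496 = 0.0693 km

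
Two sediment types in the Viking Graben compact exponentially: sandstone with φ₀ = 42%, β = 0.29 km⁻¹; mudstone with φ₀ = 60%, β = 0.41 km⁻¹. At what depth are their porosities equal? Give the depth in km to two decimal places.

2.97 km

Set φ₀ₐ e^(−βₐZ) = φ₀ᵦ e^(−βᵦZ) ⇒ ln(φ₀ₐ/φ₀ᵦ) = (βₐ − βᵦ)·Z
Z = ln(0.42/0.6) / (0.29 − 0.41) = -0.3567 / -0.12 = 2.972 km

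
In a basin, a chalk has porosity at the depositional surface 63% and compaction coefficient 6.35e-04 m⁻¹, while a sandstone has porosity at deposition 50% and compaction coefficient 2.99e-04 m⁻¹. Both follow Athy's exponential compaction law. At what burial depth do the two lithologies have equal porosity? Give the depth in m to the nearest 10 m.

Working in km (1 km = 1000 m; c in km⁻¹ = c in m⁻¹ × 1000):
Set n₀ₐ e^(−cₐd) = n₀ᵦ e^(−cᵦd) ⇒ ln(n₀ₐ/n₀ᵦ) = (cₐ − cᵦ)·d
d = ln(0.63/0.5) / (0.635 − 0.299) = 0.2311 / 0.336 = 0.688 km

690 m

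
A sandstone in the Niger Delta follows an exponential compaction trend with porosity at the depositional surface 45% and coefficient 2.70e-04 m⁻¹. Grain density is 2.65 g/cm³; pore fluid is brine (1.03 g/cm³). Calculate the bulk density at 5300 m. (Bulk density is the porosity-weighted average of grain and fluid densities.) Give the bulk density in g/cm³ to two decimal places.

2.48 g/cm³

Working in km (1 km = 1000 m; k in km⁻¹ = k in m⁻¹ × 1000):
Porosity at depth: phi = 0.45·exp(−0.27×5.3) = 0.45×0.2391 = 0.1076
Bulk density: ρ_b = (1−phi)ρ_g + phi·ρ_f = 0.8924×2.65 + 0.1076×1.03
       = 2.365 + 0.111 = 2.476 g/cm³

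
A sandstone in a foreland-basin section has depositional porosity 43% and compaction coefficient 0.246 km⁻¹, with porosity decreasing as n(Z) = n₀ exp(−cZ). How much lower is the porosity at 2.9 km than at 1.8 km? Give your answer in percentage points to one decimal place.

6.5 percentage points

n(1.8) = 0.43·e^(−0.246×1.8) = 0.2762
n(2.9) = 0.43·e^(−0.246×2.9) = 0.2107
Δn = 0.2762 − 0.2107 = 0.0655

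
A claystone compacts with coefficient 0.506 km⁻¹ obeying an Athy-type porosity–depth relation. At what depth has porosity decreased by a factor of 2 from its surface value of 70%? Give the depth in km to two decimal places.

1.37 km

φ/φ₀ = 1/2 ⇒ exp(−c·d) = 1/2 ⇒ d = ln(2) / c
d = 0.6931 / 0.506 = 1.370 km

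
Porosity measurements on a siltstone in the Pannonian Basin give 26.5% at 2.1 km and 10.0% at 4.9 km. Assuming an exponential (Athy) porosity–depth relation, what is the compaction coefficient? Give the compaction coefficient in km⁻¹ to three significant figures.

0.348 km⁻¹

Athy: φ(d) = φ₀ e^(−cd) ⇒ φ₁/φ₂ = e^{c(d₂−d₁)} ⇒ c = ln(φ₁/φ₂)/(d₂−d₁)
c = ln(0.265/0.1) / (4.9 − 2.1) = ln(2.65) / 2.8 = 0.9746 / 2.8 = 0.3481 km⁻¹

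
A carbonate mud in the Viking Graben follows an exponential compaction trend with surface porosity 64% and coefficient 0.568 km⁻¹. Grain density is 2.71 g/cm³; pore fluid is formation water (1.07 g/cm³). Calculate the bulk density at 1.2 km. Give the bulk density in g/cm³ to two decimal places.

2.18 g/cm³

Porosity at depth: φ = 0.64·exp(−0.568×1.2) = 0.64×0.5058 = 0.3237
Bulk density: ρ_b = (1−φ)ρ_g + φ·ρ_f = 0.6763×2.71 + 0.3237×1.07
       = 1.833 + 0.346 = 2.179 g/cm³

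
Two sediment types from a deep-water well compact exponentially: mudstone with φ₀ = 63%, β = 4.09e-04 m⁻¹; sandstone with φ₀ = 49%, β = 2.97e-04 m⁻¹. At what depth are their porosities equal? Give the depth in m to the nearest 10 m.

2240 m

Working in km (1 km = 1000 m; β in km⁻¹ = β in m⁻¹ × 1000):
Set φ₀ₐ e^(−βₐz) = φ₀ᵦ e^(−βᵦz) ⇒ ln(φ₀ₐ/φ₀ᵦ) = (βₐ − βᵦ)·z
z = ln(0.63/0.49) / (0.409 − 0.297) = 0.2513 / 0.112 = 2.244 km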